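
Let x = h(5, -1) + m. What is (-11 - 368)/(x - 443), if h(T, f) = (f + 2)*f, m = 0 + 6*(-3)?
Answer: 379/462 ≈ 0.82035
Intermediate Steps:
m = -18 (m = 0 - 18 = -18)
h(T, f) = f*(2 + f) (h(T, f) = (2 + f)*f = f*(2 + f))
x = -19 (x = -(2 - 1) - 18 = -1*1 - 18 = -1 - 18 = -19)
(-11 - 368)/(x - 443) = (-11 - 368)/(-19 - 443) = -379/(-462) = -379*(-1/462) = 379/462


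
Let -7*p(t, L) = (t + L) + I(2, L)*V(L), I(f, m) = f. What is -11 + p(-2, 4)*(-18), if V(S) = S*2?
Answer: 247/7 ≈ 35.286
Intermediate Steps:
V(S) = 2*S
p(t, L) = -5*L/7 - t/7 (p(t, L) = -((t + L) + 2*(2*L))/7 = -((L + t) + 4*L)/7 = -(t + 5*L)/7 = -5*L/7 - t/7)
-11 + p(-2, 4)*(-18) = -11 + (-5/7*4 - 1/7*(-2))*(-18) = -11 + (-20/7 + 2/7)*(-18) = -11 - 18/7*(-18) = -11 + 324/7 = 247/7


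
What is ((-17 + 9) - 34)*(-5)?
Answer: 210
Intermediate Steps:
((-17 + 9) - 34)*(-5) = (-8 - 34)*(-5) = -42*(-5) = 210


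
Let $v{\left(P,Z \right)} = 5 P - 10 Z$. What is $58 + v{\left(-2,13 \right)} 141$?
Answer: $-19682$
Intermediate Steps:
$v{\left(P,Z \right)} = - 10 Z + 5 P$
$58 + v{\left(-2,13 \right)} 141 = 58 + \left(\left(-10\right) 13 + 5 \left(-2\right)\right) 141 = 58 + \left(-130 - 10\right) 141 = 58 - 19740 = -19682$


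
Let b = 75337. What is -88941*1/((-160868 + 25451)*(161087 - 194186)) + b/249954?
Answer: 12505585386691/41493912631666 ≈ 0.30138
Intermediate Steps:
-88941*1/((-160868 + 25451)*(161087 - 194186)) + b/249954 = -88941*1/((-160868 + 25451)*(161087 - 194186)) + 75337/249954 = -88941/((-135417*(-33099))) + 75337*(1/249954) = -88941/4482167283 + 75337/249954 = -88941*1/4482167283 + 75337/249954 = -29647/1494055761 + 75337/249954 = 12505585386691/41493912631666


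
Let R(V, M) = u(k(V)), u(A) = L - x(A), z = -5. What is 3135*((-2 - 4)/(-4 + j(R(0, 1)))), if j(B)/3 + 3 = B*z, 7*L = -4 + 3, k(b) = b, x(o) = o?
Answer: 3465/2 ≈ 1732.5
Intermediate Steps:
L = -⅐ (L = (-4 + 3)/7 = (⅐)*(-1) = -⅐ ≈ -0.14286)
u(A) = -⅐ - A
R(V, M) = -⅐ - V
j(B) = -9 - 15*B (j(B) = -9 + 3*(B*(-5)) = -9 + 3*(-5*B) = -9 - 15*B)
3135*((-2 - 4)/(-4 + j(R(0, 1)))) = 3135*((-2 - 4)/(-4 + (-9 - 15*(-⅐ - 1*0)))) = 3135*(-6/(-4 + (-9 - 15*(-⅐ + 0)))) = 3135*(-6/(-4 + (-9 - 15*(-⅐)))) = 3135*(-6/(-4 + (-9 + 15/7))) = 3135*(-6/(-4 - 48/7)) = 3135*(-6/(-76/7)) = 3135*(-6*(-7/76)) = 3135*(21/38) = 3465/2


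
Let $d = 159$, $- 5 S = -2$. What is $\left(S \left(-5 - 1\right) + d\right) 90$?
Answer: $14094$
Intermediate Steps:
$S = \frac{2}{5}$ ($S = \left(- \frac{1}{5}\right) \left(-2\right) = \frac{2}{5} \approx 0.4$)
$\left(S \left(-5 - 1\right) + d\right) 90 = \left(\frac{2 \left(-5 - 1\right)}{5} + 159\right) 90 = \left(\frac{2}{5} \left(-6\right) + 159\right) 90 = \left(- \frac{12}{5} + 159\right) 90 = \frac{783}{5} \cdot 90 = 14094$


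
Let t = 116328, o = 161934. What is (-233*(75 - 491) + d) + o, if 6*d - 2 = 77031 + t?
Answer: 1746533/6 ≈ 2.9109e+5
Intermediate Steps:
d = 193361/6 (d = ⅓ + (77031 + 116328)/6 = ⅓ + (⅙)*193359 = ⅓ + 64453/2 = 193361/6 ≈ 32227.)
(-233*(75 - 491) + d) + o = (-233*(75 - 491) + 193361/6) + 161934 = (-233*(-416) + 193361/6) + 161934 = (96928 + 193361/6) + 161934 = 774929/6 + 161934 = 1746533/6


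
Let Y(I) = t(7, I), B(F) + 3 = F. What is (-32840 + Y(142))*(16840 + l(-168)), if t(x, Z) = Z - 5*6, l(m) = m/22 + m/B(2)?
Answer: -6120266912/11 ≈ -5.5639e+8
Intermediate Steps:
B(F) = -3 + F
l(m) = -21*m/22 (l(m) = m/22 + m/(-3 + 2) = m*(1/22) + m/(-1) = m/22 + m*(-1) = m/22 - m = -21*m/22)
t(x, Z) = -30 + Z (t(x, Z) = Z - 30 = -30 + Z)
Y(I) = -30 + I
(-32840 + Y(142))*(16840 + l(-168)) = (-32840 + (-30 + 142))*(16840 - 21/22*(-168)) = (-32840 + 112)*(16840 + 1764/11) = -32728*187004/11 = -6120266912/11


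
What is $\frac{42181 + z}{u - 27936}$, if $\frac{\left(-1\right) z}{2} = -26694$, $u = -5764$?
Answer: $- \frac{95569}{33700} \approx -2.8359$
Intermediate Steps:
$z = 53388$ ($z = \left(-2\right) \left(-26694\right) = 53388$)
$\frac{42181 + z}{u - 27936} = \frac{42181 + 53388}{-5764 - 27936} = \frac{95569}{-33700} = 95569 \left(- \frac{1}{33700}\right) = - \frac{95569}{33700}$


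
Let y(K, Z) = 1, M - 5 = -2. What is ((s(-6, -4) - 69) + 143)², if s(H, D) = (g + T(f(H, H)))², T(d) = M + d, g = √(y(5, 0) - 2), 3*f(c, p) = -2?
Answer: 496672/81 + 19768*I/27 ≈ 6131.8 + 732.15*I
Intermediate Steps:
M = 3 (M = 5 - 2 = 3)
f(c, p) = -⅔ (f(c, p) = (⅓)*(-2) = -⅔)
g = I (g = √(1 - 2) = √(-1) = I ≈ 1.0*I)
T(d) = 3 + d
s(H, D) = (7/3 + I)² (s(H, D) = (I + (3 - ⅔))² = (I + 7/3)² = (7/3 + I)²)
((s(-6, -4) - 69) + 143)² = (((40/9 + 14*I/3) - 69) + 143)² = ((-581/9 + 14*I/3) + 143)² = (706/9 + 14*I/3)²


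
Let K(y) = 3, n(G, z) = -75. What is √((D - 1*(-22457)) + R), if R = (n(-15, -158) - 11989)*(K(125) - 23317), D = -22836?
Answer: √281259717 ≈ 16771.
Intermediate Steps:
R = 281260096 (R = (-75 - 11989)*(3 - 23317) = -12064*(-23314) = 281260096)
√((D - 1*(-22457)) + R) = √((-22836 - 1*(-22457)) + 281260096) = √((-22836 + 22457) + 281260096) = √(-379 + 281260096) = √281259717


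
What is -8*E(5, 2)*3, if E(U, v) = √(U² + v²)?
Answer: -24*√29 ≈ -129.24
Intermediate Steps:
-8*E(5, 2)*3 = -8*√(5² + 2²)*3 = -8*√(25 + 4)*3 = -8*√29*3 = -24*√29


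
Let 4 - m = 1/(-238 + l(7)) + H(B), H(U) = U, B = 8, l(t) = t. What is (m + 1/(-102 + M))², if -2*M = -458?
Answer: 13686660100/860659569 ≈ 15.903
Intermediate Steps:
M = 229 (M = -½*(-458) = 229)
m = -923/231 (m = 4 - (1/(-238 + 7) + 8) = 4 - (1/(-231) + 8) = 4 - (-1/231 + 8) = 4 - 1*1847/231 = 4 - 1847/231 = -923/231 ≈ -3.9957)
(m + 1/(-102 + M))² = (-923/231 + 1/(-102 + 229))² = (-923/231 + 1/127)² = (-116990/29337)² = 13686660100/860659569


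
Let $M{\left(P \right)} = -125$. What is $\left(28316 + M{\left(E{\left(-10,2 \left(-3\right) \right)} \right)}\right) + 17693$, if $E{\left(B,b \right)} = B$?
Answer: $45884$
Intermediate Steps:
$\left(28316 + M{\left(E{\left(-10,2 \left(-3\right) \right)} \right)}\right) + 17693 = \left(28316 - 125\right) + 17693 = 28191 + 17693 = 45884$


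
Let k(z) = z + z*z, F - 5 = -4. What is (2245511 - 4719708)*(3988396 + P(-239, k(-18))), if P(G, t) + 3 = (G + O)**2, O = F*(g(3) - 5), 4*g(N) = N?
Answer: -160231513978349/16 ≈ -1.0014e+13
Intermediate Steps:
F = 1 (F = 5 - 4 = 1)
g(N) = N/4
k(z) = z + z**2
O = -17/4 (O = 1*((1/4)*3 - 5) = 1*(3/4 - 5) = 1*(-17/4) = -17/4 ≈ -4.2500)
P(G, t) = -3 + (-17/4 + G)**2 (P(G, t) = -3 + (G - 17/4)**2 = -3 + (-17/4 + G)**2)
(2245511 - 4719708)*(3988396 + P(-239, k(-18))) = (2245511 - 4719708)*(3988396 + (-3 + (-17 + 4*(-239))**2/16)) = -2474197*(3988396 + (-3 + (-17 - 956)**2/16)) = -2474197*(3988396 + (-3 + (1/16)*(-973)**2)) = -2474197*(3988396 + (-3 + (1/16)*946729)) = -2474197*(3988396 + (-3 + 946729/16)) = -2474197*(3988396 + 946681/16) = -2474197*64761017/16 = -160231513978349/16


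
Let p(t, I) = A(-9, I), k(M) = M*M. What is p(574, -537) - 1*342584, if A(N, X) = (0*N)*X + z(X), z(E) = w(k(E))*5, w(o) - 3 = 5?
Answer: -342544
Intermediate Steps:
k(M) = M**2
w(o) = 8 (w(o) = 3 + 5 = 8)
z(E) = 40 (z(E) = 8*5 = 40)
A(N, X) = 40 (A(N, X) = (0*N)*X + 40 = 0*X + 40 = 0 + 40 = 40)
p(t, I) = 40
p(574, -537) - 1*342584 = 40 - 1*342584 = 40 - 342584 = -342544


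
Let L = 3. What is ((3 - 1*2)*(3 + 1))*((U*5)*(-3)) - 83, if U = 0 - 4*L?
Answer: 637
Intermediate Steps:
U = -12 (U = 0 - 4*3 = 0 - 12 = -12)
((3 - 1*2)*(3 + 1))*((U*5)*(-3)) - 83 = ((3 - 1*2)*(3 + 1))*(-12*5*(-3)) - 83 = ((3 - 2)*4)*(-60*(-3)) - 83 = (1*4)*180 - 83 = 4*180 - 83 = 720 - 83 = 637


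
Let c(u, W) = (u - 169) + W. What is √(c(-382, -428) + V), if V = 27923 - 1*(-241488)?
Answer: 4*√16777 ≈ 518.10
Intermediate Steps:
c(u, W) = -169 + W + u (c(u, W) = (-169 + u) + W = -169 + W + u)
V = 269411 (V = 27923 + 241488 = 269411)
√(c(-382, -428) + V) = √((-169 - 428 - 382) + 269411) = √(-979 + 269411) = √268432 = 4*√16777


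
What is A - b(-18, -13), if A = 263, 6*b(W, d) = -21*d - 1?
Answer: 653/3 ≈ 217.67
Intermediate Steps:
b(W, d) = -⅙ - 7*d/2 (b(W, d) = (-21*d - 1)/6 = (-1 - 21*d)/6 = -⅙ - 7*d/2)
A - b(-18, -13) = 263 - (-⅙ - 7/2*(-13)) = 263 - (-⅙ + 91/2) = 263 - 1*136/3 = 263 - 136/3 = 653/3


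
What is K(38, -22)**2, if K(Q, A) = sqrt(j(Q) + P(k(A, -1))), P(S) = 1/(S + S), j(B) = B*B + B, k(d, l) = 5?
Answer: 14821/10 ≈ 1482.1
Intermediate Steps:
j(B) = B + B**2 (j(B) = B**2 + B = B + B**2)
P(S) = 1/(2*S)
K(Q, A) = sqrt(1/10 + Q*(1 + Q)) (K(Q, A) = sqrt(Q*(1 + Q) + (1/2)/5) = sqrt(Q*(1 + Q) + (1/2)*(1/5)) = sqrt(Q*(1 + Q) + 1/10) = sqrt(1/10 + Q*(1 + Q)))
K(38, -22)**2 = (sqrt(10)*sqrt(1 + 10*38*(1 + 38))/10)**2 = (sqrt(10)*sqrt(1 + 10*38*39)/10)**2 = (sqrt(10)*sqrt(1 + 14820)/10)**2 = (sqrt(10)*sqrt(14821)/10)**2 = (sqrt(148210)/10)**2 = 14821/10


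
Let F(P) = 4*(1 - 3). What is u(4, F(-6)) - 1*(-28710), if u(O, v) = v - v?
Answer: 28710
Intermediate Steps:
F(P) = -8 (F(P) = 4*(-2) = -8)
u(O, v) = 0
u(4, F(-6)) - 1*(-28710) = 0 - 1*(-28710) = 0 + 28710 = 28710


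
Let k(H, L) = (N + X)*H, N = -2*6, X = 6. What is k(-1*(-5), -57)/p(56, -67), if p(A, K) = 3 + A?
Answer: -30/59 ≈ -0.50847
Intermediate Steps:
N = -12
k(H, L) = -6*H (k(H, L) = (-12 + 6)*H = -6*H)
k(-1*(-5), -57)/p(56, -67) = (-(-6)*(-5))/(3 + 56) = -6*5/59 = -30*1/59 = -30/59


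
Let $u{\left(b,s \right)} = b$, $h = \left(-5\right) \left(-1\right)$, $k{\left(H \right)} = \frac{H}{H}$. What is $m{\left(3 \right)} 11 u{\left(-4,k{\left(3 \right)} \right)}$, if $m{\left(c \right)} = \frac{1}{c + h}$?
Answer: $- \frac{11}{2} \approx -5.5$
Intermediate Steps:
$k{\left(H \right)} = 1$
$h = 5$
$m{\left(c \right)} = \frac{1}{5 + c}$ ($m{\left(c \right)} = \frac{1}{c + 5} = \frac{1}{5 + c}$)
$m{\left(3 \right)} 11 u{\left(-4,k{\left(3 \right)} \right)} = \frac{1}{5 + 3} \cdot 11 \left(-4\right) = \frac{1}{8} \cdot 11 \left(-4\right) = \frac{11}{8} \left(-4\right) = - \frac{11}{2}$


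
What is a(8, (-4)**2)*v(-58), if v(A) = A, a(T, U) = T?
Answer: -464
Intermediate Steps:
a(8, (-4)**2)*v(-58) = 8*(-58) = -464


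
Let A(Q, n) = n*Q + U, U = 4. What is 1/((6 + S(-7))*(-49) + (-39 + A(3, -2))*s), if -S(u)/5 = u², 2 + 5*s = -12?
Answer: 5/59129 ≈ 8.4561e-5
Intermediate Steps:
A(Q, n) = 4 + Q*n (A(Q, n) = n*Q + 4 = Q*n + 4 = 4 + Q*n)
s = -14/5 (s = -⅖ + (⅕)*(-12) = -⅖ - 12/5 = -14/5 ≈ -2.8000)
S(u) = -5*u²
1/((6 + S(-7))*(-49) + (-39 + A(3, -2))*s) = 1/((6 - 5*(-7)²)*(-49) + (-39 + (4 + 3*(-2)))*(-14/5)) = 1/((6 - 5*49)*(-49) + (-39 + (4 - 6))*(-14/5)) = 1/((6 - 245)*(-49) + (-39 - 2)*(-14/5)) = 1/(-239*(-49) - 41*(-14/5)) = 1/(11711 + 574/5) = 1/(59129/5) = 5/59129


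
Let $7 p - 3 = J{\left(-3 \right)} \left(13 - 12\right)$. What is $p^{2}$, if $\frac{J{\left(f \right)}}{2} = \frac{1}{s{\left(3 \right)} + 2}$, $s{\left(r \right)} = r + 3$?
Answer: $\frac{169}{784} \approx 0.21556$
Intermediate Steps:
$s{\left(r \right)} = 3 + r$
$J{\left(f \right)} = \frac{1}{4}$ ($J{\left(f \right)} = \frac{2}{\left(3 + 3\right) + 2} = \frac{2}{6 + 2} = \frac{2}{8} = 2 \cdot \frac{1}{8} = \frac{1}{4}$)
$p = \frac{13}{28}$ ($p = \frac{3}{7} + \frac{\frac{1}{4} \left(13 - 12\right)}{7} = \frac{3}{7} + \frac{\frac{1}{4} \cdot 1}{7} = \frac{3}{7} + \frac{1}{7} \cdot \frac{1}{4} = \frac{3}{7} + \frac{1}{28} = \frac{13}{28} \approx 0.46429$)
$p^{2} = \left(\frac{13}{28}\right)^{2} = \frac{169}{784}$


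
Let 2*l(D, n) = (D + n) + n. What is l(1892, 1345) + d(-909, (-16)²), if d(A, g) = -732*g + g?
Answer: -184845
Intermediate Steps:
l(D, n) = n + D/2 (l(D, n) = ((D + n) + n)/2 = (D + 2*n)/2 = n + D/2)
d(A, g) = -731*g
l(1892, 1345) + d(-909, (-16)²) = (1345 + (½)*1892) - 731*(-16)² = (1345 + 946) - 731*256 = 2291 - 187136 = -184845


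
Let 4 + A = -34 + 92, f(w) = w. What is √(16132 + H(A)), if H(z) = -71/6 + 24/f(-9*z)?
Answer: √5222918/18 ≈ 126.97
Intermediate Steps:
A = 54 (A = -4 + (-34 + 92) = -4 + 58 = 54)
H(z) = -71/6 - 8/(3*z) (H(z) = -71/6 + 24/((-9*z)) = -71*⅙ + 24*(-1/(9*z)) = -71/6 - 8/(3*z))
√(16132 + H(A)) = √(16132 + (⅙)*(-16 - 71*54)/54) = √(16132 + (⅙)*(1/54)*(-16 - 3834)) = √(16132 + (⅙)*(1/54)*(-3850)) = √(16132 - 1925/162) = √(2611459/162) = √5222918/18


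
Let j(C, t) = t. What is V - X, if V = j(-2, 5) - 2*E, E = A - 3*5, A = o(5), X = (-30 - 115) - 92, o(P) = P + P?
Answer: 252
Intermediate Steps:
o(P) = 2*P
X = -237 (X = -145 - 92 = -237)
A = 10 (A = 2*5 = 10)
E = -5 (E = 10 - 3*5 = 10 - 15 = -5)
V = 15 (V = 5 - 2*(-5) = 5 + 10 = 15)
V - X = 15 - 1*(-237) = 15 + 237 = 252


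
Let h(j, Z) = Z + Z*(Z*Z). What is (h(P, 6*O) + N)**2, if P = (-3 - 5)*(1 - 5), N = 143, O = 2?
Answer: 3545689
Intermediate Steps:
P = 32 (P = -8*(-4) = 32)
h(j, Z) = Z + Z**3 (h(j, Z) = Z + Z*Z**2 = Z + Z**3)
(h(P, 6*O) + N)**2 = ((6*2 + (6*2)**3) + 143)**2 = ((12 + 12**3) + 143)**2 = ((12 + 1728) + 143)**2 = (1740 + 143)**2 = 1883**2 = 3545689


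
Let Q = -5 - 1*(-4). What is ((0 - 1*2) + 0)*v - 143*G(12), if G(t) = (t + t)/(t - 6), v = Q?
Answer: -570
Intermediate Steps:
Q = -1 (Q = -5 + 4 = -1)
v = -1
G(t) = 2*t/(-6 + t) (G(t) = (2*t)/(-6 + t) = 2*t/(-6 + t))
((0 - 1*2) + 0)*v - 143*G(12) = ((0 - 1*2) + 0)*(-1) - 286*12/(-6 + 12) = ((0 - 2) + 0)*(-1) - 286*12/6 = (-2 + 0)*(-1) - 286*12/6 = -2*(-1) - 143*4 = 2 - 572 = -570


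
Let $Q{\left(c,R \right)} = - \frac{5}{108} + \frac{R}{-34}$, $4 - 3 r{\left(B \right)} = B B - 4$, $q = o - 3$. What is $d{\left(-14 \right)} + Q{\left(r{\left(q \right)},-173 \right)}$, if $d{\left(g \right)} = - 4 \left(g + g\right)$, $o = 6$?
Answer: $\frac{214889}{1836} \approx 117.04$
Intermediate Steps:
$d{\left(g \right)} = - 8 g$ ($d{\left(g \right)} = - 4 \cdot 2 g = - 8 g$)
$q = 3$ ($q = 6 - 3 = 3$)
$r{\left(B \right)} = \frac{8}{3} - \frac{B^{2}}{3}$ ($r{\left(B \right)} = \frac{4}{3} - \frac{B B - 4}{3} = \frac{4}{3} - \frac{B^{2} - 4}{3} = \frac{4}{3} - \frac{-4 + B^{2}}{3} = \frac{4}{3} - \left(- \frac{4}{3} + \frac{B^{2}}{3}\right) = \frac{8}{3} - \frac{B^{2}}{3}$)
$Q{\left(c,R \right)} = - \frac{5}{108} - \frac{R}{34}$ ($Q{\left(c,R \right)} = \left(-5\right) \frac{1}{108} + R \left(- \frac{1}{34}\right) = - \frac{5}{108} - \frac{R}{34}$)
$d{\left(-14 \right)} + Q{\left(r{\left(q \right)},-173 \right)} = \left(-8\right) \left(-14\right) - - \frac{9257}{1836} = 112 + \left(- \frac{5}{108} + \frac{173}{34}\right) = 112 + \frac{9257}{1836} = \frac{214889}{1836}$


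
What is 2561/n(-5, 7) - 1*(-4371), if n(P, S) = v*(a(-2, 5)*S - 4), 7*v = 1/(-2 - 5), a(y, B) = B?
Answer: 10012/31 ≈ 322.97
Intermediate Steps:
v = -1/49 (v = 1/(7*(-2 - 5)) = (⅐)/(-7) = (⅐)*(-⅐) = -1/49 ≈ -0.020408)
n(P, S) = 4/49 - 5*S/49 (n(P, S) = -(5*S - 4)/49 = -(-4 + 5*S)/49 = 4/49 - 5*S/49)
2561/n(-5, 7) - 1*(-4371) = 2561/(4/49 - 5/49*7) - 1*(-4371) = 2561/(4/49 - 5/7) + 4371 = 2561/(-31/49) + 4371 = 2561*(-49/31) + 4371 = -125489/31 + 4371 = 10012/31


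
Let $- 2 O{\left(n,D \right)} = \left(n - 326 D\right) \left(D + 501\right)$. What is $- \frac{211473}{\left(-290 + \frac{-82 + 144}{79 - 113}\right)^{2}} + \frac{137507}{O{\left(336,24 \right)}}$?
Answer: $- \frac{116744757605053}{48376405677600} \approx -2.4133$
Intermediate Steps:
$O{\left(n,D \right)} = - \frac{\left(501 + D\right) \left(n - 326 D\right)}{2}$ ($O{\left(n,D \right)} = - \frac{\left(n - 326 D\right) \left(D + 501\right)}{2} = - \frac{\left(n - 326 D\right) \left(501 + D\right)}{2} = - \frac{\left(501 + D\right) \left(n - 326 D\right)}{2}$)
$- \frac{211473}{\left(-290 + \frac{-82 + 144}{79 - 113}\right)^{2}} + \frac{137507}{O{\left(336,24 \right)}} = - \frac{211473}{\left(-290 + \frac{-82 + 144}{79 - 113}\right)^{2}} + \frac{137507}{163 \cdot 24^{2} + 81663 \cdot 24 - 84168 - 12 \cdot 336} = - \frac{211473}{\left(-290 + \frac{62}{-34}\right)^{2}} + \frac{137507}{163 \cdot 576 + 1959912 - 84168 - 4032} = - \frac{211473}{\left(-290 + 62 \left(- \frac{1}{34}\right)\right)^{2}} + \frac{137507}{93888 + 1959912 - 84168 - 4032} = - \frac{211473}{\left(-290 - \frac{31}{17}\right)^{2}} + \frac{137507}{1965600} = - \frac{211473}{\left(- \frac{4961}{17}\right)^{2}} + 137507 \cdot \frac{1}{1965600} = - \frac{211473}{\frac{24611521}{289}} + \frac{137507}{1965600} = \left(-211473\right) \frac{289}{24611521} + \frac{137507}{1965600} = - \frac{61115697}{24611521} + \frac{137507}{1965600} = - \frac{116744757605053}{48376405677600}$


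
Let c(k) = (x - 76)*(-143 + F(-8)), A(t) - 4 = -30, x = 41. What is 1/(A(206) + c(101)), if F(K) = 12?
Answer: 1/4559 ≈ 0.00021935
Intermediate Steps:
A(t) = -26 (A(t) = 4 - 30 = -26)
c(k) = 4585 (c(k) = (41 - 76)*(-143 + 12) = -35*(-131) = 4585)
1/(A(206) + c(101)) = 1/(-26 + 4585) = 1/4559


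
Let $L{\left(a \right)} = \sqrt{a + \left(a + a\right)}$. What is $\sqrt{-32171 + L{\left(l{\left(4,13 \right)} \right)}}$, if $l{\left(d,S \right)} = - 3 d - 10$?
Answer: $\sqrt{-32171 + i \sqrt{66}} \approx 0.023 + 179.36 i$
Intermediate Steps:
$l{\left(d,S \right)} = -10 - 3 d$
$L{\left(a \right)} = \sqrt{3} \sqrt{a}$ ($L{\left(a \right)} = \sqrt{a + 2 a} = \sqrt{3 a} = \sqrt{3} \sqrt{a}$)
$\sqrt{-32171 + L{\left(l{\left(4,13 \right)} \right)}} = \sqrt{-32171 + \sqrt{3} \sqrt{-10 - 12}} = \sqrt{-32171 + \sqrt{3} \sqrt{-22}} = \sqrt{-32171 + \sqrt{3} i \sqrt{22}} = \sqrt{-32171 + i \sqrt{66}}$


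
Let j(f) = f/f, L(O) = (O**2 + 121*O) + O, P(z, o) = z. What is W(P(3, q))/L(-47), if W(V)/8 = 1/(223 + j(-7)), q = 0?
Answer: -1/98700 ≈ -1.0132e-5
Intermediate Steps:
L(O) = O**2 + 122*O
j(f) = 1
W(V) = 1/28 (W(V) = 8/(223 + 1) = 8/224 = 8*(1/224) = 1/28)
W(P(3, q))/L(-47) = 1/(28*((-47*(122 - 47)))) = 1/(28*((-47*75))) = (1/28)/(-3525) = (1/28)*(-1/3525) = -1/98700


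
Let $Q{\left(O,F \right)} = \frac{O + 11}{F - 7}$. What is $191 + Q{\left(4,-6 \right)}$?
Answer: $\frac{2468}{13} \approx 189.85$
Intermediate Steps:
$Q{\left(O,F \right)} = \frac{11 + O}{-7 + F}$
$191 + Q{\left(4,-6 \right)} = 191 + \frac{11 + 4}{-7 - 6} = 191 + \frac{1}{-13} \cdot 15 = 191 - \frac{15}{13} = \frac{2468}{13}$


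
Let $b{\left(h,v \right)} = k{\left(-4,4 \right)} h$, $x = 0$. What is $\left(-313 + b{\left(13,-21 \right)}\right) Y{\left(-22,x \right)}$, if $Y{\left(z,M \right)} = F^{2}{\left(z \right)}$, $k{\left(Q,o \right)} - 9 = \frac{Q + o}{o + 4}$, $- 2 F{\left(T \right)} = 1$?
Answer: $-49$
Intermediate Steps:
$F{\left(T \right)} = - \frac{1}{2}$ ($F{\left(T \right)} = \left(- \frac{1}{2}\right) 1 = - \frac{1}{2}$)
$k{\left(Q,o \right)} = 9 + \frac{Q + o}{4 + o}$ ($k{\left(Q,o \right)} = 9 + \frac{Q + o}{o + 4} = 9 + \frac{Q + o}{4 + o}$)
$Y{\left(z,M \right)} = \frac{1}{4}$ ($Y{\left(z,M \right)} = \left(- \frac{1}{2}\right)^{2} = \frac{1}{4}$)
$b{\left(h,v \right)} = 9 h$ ($b{\left(h,v \right)} = \frac{36 - 4 + 10 \cdot 4}{4 + 4} h = \frac{36 - 4 + 40}{8} h = \frac{1}{8} \cdot 72 h = 9 h$)
$\left(-313 + b{\left(13,-21 \right)}\right) Y{\left(-22,x \right)} = \left(-313 + 9 \cdot 13\right) \frac{1}{4} = \left(-313 + 117\right) \frac{1}{4} = \left(-196\right) \frac{1}{4} = -49$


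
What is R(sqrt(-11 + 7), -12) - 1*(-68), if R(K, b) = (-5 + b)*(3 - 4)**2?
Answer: 51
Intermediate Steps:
R(K, b) = -5 + b (R(K, b) = (-5 + b)*(-1)**2 = (-5 + b)*1 = -5 + b)
R(sqrt(-11 + 7), -12) - 1*(-68) = (-5 - 12) - 1*(-68) = -17 + 68 = 51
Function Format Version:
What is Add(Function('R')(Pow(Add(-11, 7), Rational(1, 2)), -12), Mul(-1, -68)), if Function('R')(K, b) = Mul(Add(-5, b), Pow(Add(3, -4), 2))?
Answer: 51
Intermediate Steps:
Function('R')(K, b) = Add(-5, b) (Function('R')(K, b) = Mul(Add(-5, b), Pow(-1, 2)) = Mul(Add(-5, b), 1) = Add(-5, b))
Add(Function('R')(Pow(Add(-11, 7), Rational(1, 2)), -12), Mul(-1, -68)) = Add(Add(-5, -12), Mul(-1, -68)) = Add(-17, 68) = 51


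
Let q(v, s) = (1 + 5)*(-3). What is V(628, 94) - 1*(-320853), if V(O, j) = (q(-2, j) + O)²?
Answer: 692953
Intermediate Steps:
q(v, s) = -18 (q(v, s) = 6*(-3) = -18)
V(O, j) = (-18 + O)²
V(628, 94) - 1*(-320853) = (-18 + 628)² - 1*(-320853) = 610² + 320853 = 372100 + 320853 = 692953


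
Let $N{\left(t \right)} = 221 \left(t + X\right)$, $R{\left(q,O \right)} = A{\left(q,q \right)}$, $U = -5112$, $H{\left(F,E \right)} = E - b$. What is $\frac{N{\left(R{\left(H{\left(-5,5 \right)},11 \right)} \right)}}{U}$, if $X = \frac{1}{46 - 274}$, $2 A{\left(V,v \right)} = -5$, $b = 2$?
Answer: $\frac{126191}{1165536} \approx 0.10827$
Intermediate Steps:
$A{\left(V,v \right)} = - \frac{5}{2}$ ($A{\left(V,v \right)} = \frac{1}{2} \left(-5\right) = - \frac{5}{2}$)
$H{\left(F,E \right)} = -2 + E$ ($H{\left(F,E \right)} = E - 2 = -2 + E$)
$R{\left(q,O \right)} = - \frac{5}{2}$
$X = - \frac{1}{228}$ ($X = \frac{1}{-228} = - \frac{1}{228} \approx -0.004386$)
$N{\left(t \right)} = - \frac{221}{228} + 221 t$ ($N{\left(t \right)} = 221 \left(t - \frac{1}{228}\right) = 221 \left(- \frac{1}{228} + t\right) = - \frac{221}{228} + 221 t$)
$\frac{N{\left(R{\left(H{\left(-5,5 \right)},11 \right)} \right)}}{U} = \frac{- \frac{221}{228} + 221 \left(- \frac{5}{2}\right)}{-5112} = \left(- \frac{221}{228} - \frac{1105}{2}\right) \left(- \frac{1}{5112}\right) = \left(- \frac{126191}{228}\right) \left(- \frac{1}{5112}\right) = \frac{126191}{1165536}$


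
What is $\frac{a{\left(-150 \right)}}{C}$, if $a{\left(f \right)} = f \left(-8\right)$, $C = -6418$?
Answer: $- \frac{600}{3209} \approx -0.18697$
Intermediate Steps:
$a{\left(f \right)} = - 8 f$
$\frac{a{\left(-150 \right)}}{C} = \frac{\left(-8\right) \left(-150\right)}{-6418} = 1200 \left(- \frac{1}{6418}\right) = - \frac{600}{3209}$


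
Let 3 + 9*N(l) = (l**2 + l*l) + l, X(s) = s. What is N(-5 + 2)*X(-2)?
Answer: -8/3 ≈ -2.6667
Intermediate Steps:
N(l) = -1/3 + l/9 + 2*l**2/9 (N(l) = -1/3 + ((l**2 + l*l) + l)/9 = -1/3 + ((l**2 + l**2) + l)/9 = -1/3 + (2*l**2 + l)/9 = -1/3 + (l + 2*l**2)/9 = -1/3 + (l/9 + 2*l**2/9) = -1/3 + l/9 + 2*l**2/9)
N(-5 + 2)*X(-2) = (-1/3 + (-5 + 2)/9 + 2*(-5 + 2)**2/9)*(-2) = (-1/3 + (1/9)*(-3) + (2/9)*(-3)**2)*(-2) = (-1/3 - 1/3 + (2/9)*9)*(-2) = (-1/3 - 1/3 + 2)*(-2) = (4/3)*(-2) = -8/3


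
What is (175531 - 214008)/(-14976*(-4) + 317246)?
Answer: -38477/377150 ≈ -0.10202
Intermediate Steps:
(175531 - 214008)/(-14976*(-4) + 317246) = -38477/(59904 + 317246) = -38477/377150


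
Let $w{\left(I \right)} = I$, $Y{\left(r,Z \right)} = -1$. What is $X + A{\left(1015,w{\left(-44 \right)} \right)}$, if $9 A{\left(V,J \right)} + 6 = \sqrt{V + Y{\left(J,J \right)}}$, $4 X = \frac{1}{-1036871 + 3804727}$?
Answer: $- \frac{22142845}{33214272} + \frac{13 \sqrt{6}}{9} \approx 2.8715$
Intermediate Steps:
$X = \frac{1}{11071424}$ ($X = \frac{1}{4 \left(-1036871 + 3804727\right)} = \frac{1}{4 \cdot 2767856} = \frac{1}{4} \cdot \frac{1}{2767856} = \frac{1}{11071424} \approx 9.0323 \cdot 10^{-8}$)
$A{\left(V,J \right)} = - \frac{2}{3} + \frac{\sqrt{-1 + V}}{9}$ ($A{\left(V,J \right)} = - \frac{2}{3} + \frac{\sqrt{V - 1}}{9} = - \frac{2}{3} + \frac{\sqrt{-1 + V}}{9}$)
$X + A{\left(1015,w{\left(-44 \right)} \right)} = \frac{1}{11071424} - \left(\frac{2}{3} - \frac{\sqrt{-1 + 1015}}{9}\right) = \frac{1}{11071424} - \left(\frac{2}{3} - \frac{\sqrt{1014}}{9}\right) = \frac{1}{11071424} - \left(\frac{2}{3} - \frac{13 \sqrt{6}}{9}\right) = - \frac{22142845}{33214272} + \frac{13 \sqrt{6}}{9}$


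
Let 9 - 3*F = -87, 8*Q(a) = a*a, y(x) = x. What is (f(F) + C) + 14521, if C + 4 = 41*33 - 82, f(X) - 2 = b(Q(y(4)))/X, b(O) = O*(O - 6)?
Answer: 63159/4 ≈ 15790.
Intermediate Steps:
Q(a) = a²/8 (Q(a) = (a*a)/8 = a²/8)
b(O) = O*(-6 + O)
F = 32 (F = 3 - ⅓*(-87) = 3 + 29 = 32)
f(X) = 2 - 8/X (f(X) = 2 + (((⅛)*4²)*(-6 + (⅛)*4²))/X = 2 + (((⅛)*16)*(-6 + (⅛)*16))/X = 2 + (2*(-6 + 2))/X = 2 + (2*(-4))/X = 2 - 8/X)
C = 1267 (C = -4 + (41*33 - 82) = -4 + (1353 - 82) = -4 + 1271 = 1267)
(f(F) + C) + 14521 = ((2 - 8/32) + 1267) + 14521 = ((2 - 8*1/32) + 1267) + 14521 = ((2 - ¼) + 1267) + 14521 = (7/4 + 1267) + 14521 = 5075/4 + 14521 = 63159/4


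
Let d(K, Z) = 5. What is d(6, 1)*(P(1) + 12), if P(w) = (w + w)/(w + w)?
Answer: 65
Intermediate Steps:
P(w) = 1 (P(w) = (2*w)/((2*w)) = (2*w)*(1/(2*w)) = 1)
d(6, 1)*(P(1) + 12) = 5*(1 + 12) = 5*13 = 65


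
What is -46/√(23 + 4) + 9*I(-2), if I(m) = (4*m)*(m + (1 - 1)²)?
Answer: 144 - 46*√3/9 ≈ 135.15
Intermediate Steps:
I(m) = 4*m² (I(m) = (4*m)*(m + 0²) = (4*m)*(m + 0) = (4*m)*m = 4*m²)
-46/√(23 + 4) + 9*I(-2) = -46/√(23 + 4) + 9*(4*(-2)²) = -46*√3/9 + 9*(4*4) = -46*√3/9 + 9*16 = -46*√3/9 + 144 = 144 - 46*√3/9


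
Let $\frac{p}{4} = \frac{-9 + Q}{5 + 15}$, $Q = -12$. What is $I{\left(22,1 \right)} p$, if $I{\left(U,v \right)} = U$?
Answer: $- \frac{462}{5} \approx -92.4$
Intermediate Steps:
$p = - \frac{21}{5}$ ($p = 4 \frac{-9 - 12}{5 + 15} = 4 \left(- \frac{21}{20}\right) = - \frac{21}{5} \approx -4.2$)
$I{\left(22,1 \right)} p = 22 \left(- \frac{21}{5}\right) = - \frac{462}{5}$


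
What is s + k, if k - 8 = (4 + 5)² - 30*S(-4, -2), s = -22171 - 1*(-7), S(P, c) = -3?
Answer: -21985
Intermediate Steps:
s = -22164 (s = -22171 + 7 = -22164)
k = 179 (k = 8 + ((4 + 5)² - 30*(-3)) = 8 + (9² + 90) = 8 + (81 + 90) = 8 + 171 = 179)
s + k = -22164 + 179 = -21985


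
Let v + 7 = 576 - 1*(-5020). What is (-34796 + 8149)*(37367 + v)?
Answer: -1144648532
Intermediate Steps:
v = 5589 (v = -7 + (576 - 1*(-5020)) = -7 + (576 + 5020) = -7 + 5596 = 5589)
(-34796 + 8149)*(37367 + v) = (-34796 + 8149)*(37367 + 5589) = -26647*42956 = -1144648532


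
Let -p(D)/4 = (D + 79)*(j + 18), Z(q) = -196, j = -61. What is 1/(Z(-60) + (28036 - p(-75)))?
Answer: 1/27152 ≈ 3.6830e-5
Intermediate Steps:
p(D) = 13588 + 172*D (p(D) = -4*(D + 79)*(-61 + 18) = -4*(79 + D)*(-43) = -4*(-3397 - 43*D) = 13588 + 172*D)
1/(Z(-60) + (28036 - p(-75))) = 1/(-196 + (28036 - (13588 + 172*(-75)))) = 1/(-196 + (28036 - (13588 - 12900))) = 1/(-196 + (28036 - 1*688)) = 1/(-196 + (28036 - 688)) = 1/(-196 + 27348) = 1/27152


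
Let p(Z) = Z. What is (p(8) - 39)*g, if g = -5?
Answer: 155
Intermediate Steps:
(p(8) - 39)*g = (8 - 39)*(-5) = -31*(-5) = 155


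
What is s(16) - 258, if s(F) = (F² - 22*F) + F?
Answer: -338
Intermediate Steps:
s(F) = F² - 21*F
s(16) - 258 = 16*(-21 + 16) - 258 = 16*(-5) - 258 = -80 - 258 = -338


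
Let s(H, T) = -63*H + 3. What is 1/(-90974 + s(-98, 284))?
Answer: -1/84797 ≈ -1.1793e-5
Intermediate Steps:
s(H, T) = 3 - 63*H
1/(-90974 + s(-98, 284)) = 1/(-90974 + (3 - 63*(-98))) = 1/(-90974 + (3 + 6174)) = 1/(-90974 + 6177) = 1/(-84797) = -1/84797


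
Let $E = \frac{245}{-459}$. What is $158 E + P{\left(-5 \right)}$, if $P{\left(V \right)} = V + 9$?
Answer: $- \frac{36874}{459} \approx -80.335$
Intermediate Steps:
$E = - \frac{245}{459}$ ($E = 245 \left(- \frac{1}{459}\right) = - \frac{245}{459} \approx -0.53377$)
$P{\left(V \right)} = 9 + V$
$158 E + P{\left(-5 \right)} = 158 \left(- \frac{245}{459}\right) + \left(9 - 5\right) = - \frac{38710}{459} + 4 = - \frac{36874}{459}$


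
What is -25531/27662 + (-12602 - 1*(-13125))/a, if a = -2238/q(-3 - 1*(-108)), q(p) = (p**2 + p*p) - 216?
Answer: -52655758477/10317926 ≈ -5103.3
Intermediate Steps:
q(p) = -216 + 2*p**2 (q(p) = (p**2 + p**2) - 216 = 2*p**2 - 216 = -216 + 2*p**2)
a = -373/3639 (a = -2238/(-216 + 2*(-3 - 1*(-108))**2) = -2238/(-216 + 2*(-3 + 108)**2) = -2238/(-216 + 2*105**2) = -2238/(-216 + 2*11025) = -2238/(-216 + 22050) = -2238/21834 = -2238*1/21834 = -373/3639 ≈ -0.10250)
-25531/27662 + (-12602 - 1*(-13125))/a = -25531/27662 + (-12602 - 1*(-13125))/(-373/3639) = -25531*1/27662 + (-12602 + 13125)*(-3639/373) = -25531/27662 + 523*(-3639/373) = -25531/27662 - 1903197/373 = -52655758477/10317926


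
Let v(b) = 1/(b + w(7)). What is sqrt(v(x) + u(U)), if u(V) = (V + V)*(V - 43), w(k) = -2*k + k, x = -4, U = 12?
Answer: I*sqrt(90035)/11 ≈ 27.278*I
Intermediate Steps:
w(k) = -k
u(V) = 2*V*(-43 + V) (u(V) = (2*V)*(-43 + V) = 2*V*(-43 + V))
v(b) = 1/(-7 + b) (v(b) = 1/(b - 1*7) = 1/(b - 7) = 1/(-7 + b))
sqrt(v(x) + u(U)) = sqrt(1/(-7 - 4) + 2*12*(-43 + 12)) = sqrt(1/(-11) + 2*12*(-31)) = sqrt(-1/11 - 744) = sqrt(-8185/11) = I*sqrt(90035)/11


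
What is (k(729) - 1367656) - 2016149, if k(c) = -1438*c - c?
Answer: -4432836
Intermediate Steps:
k(c) = -1439*c
(k(729) - 1367656) - 2016149 = (-1439*729 - 1367656) - 2016149 = (-1049031 - 1367656) - 2016149 = -2416687 - 2016149 = -4432836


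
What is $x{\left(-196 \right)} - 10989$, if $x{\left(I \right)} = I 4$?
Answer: $-11773$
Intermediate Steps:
$x{\left(I \right)} = 4 I$
$x{\left(-196 \right)} - 10989 = 4 \left(-196\right) - 10989 = -784 - 10989 = -11773$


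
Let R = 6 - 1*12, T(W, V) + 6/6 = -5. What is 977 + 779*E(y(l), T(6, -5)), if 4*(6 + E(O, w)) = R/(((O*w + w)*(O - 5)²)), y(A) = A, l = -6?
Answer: -8947519/2420 ≈ -3697.3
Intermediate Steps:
T(W, V) = -6 (T(W, V) = -1 - 5 = -6)
R = -6 (R = 6 - 12 = -6)
E(O, w) = -6 - 3/(2*(-5 + O)²*(w + O*w)) (E(O, w) = -6 + (-6*1/((O - 5)²*(O*w + w)))/4 = -6 + (-6*1/((-5 + O)²*(w + O*w)))/4 = -6 + (-6/((-5 + O)²*(w + O*w)))/4 = -6 - 3/(2*(-5 + O)²*(w + O*w)))
977 + 779*E(y(l), T(6, -5)) = 977 + 779*((3/2)*(-1 - 4*(-6)*(-5 - 6)² - 4*(-6)*(-6)*(-5 - 6)²)/(-6*(1 - 6)*(-5 - 6)²)) = 977 + 779*((3/2)*(-⅙)*(-1 - 4*(-6)*(-11)² - 4*(-6)*(-6)*(-11)²)/(-5*(-11)²)) = 977 + 779*((3/2)*(-⅙)*(-⅕)*(1/121)*(-1 - 4*(-6)*121 - 4*(-6)*(-6)*121)) = 977 + 779*((3/2)*(-⅙)*(-⅕)*(1/121)*(-1 + 2904 - 17424)) = 977 + 779*((3/2)*(-⅙)*(-⅕)*(1/121)*(-14521)) = 977 + 779*(-14521/2420) = 977 - 11311859/2420 = -8947519/2420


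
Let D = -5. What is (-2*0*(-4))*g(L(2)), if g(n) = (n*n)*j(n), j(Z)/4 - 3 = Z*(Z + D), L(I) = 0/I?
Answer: 0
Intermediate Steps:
L(I) = 0
j(Z) = 12 + 4*Z*(-5 + Z) (j(Z) = 12 + 4*(Z*(Z - 5)) = 12 + 4*(Z*(-5 + Z)) = 12 + 4*Z*(-5 + Z))
g(n) = n**2*(12 - 20*n + 4*n**2) (g(n) = (n*n)*(12 - 20*n + 4*n**2) = n**2*(12 - 20*n + 4*n**2))
(-2*0*(-4))*g(L(2)) = (-2*0*(-4))*(4*0**2*(3 + 0**2 - 5*0)) = (0*(-4))*(4*0*(3 + 0 + 0)) = 0*(4*0*3) = 0*0 = 0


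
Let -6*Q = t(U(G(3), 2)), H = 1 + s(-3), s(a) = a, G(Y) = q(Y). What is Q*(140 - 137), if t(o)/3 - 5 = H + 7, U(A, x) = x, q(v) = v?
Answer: -15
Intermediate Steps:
G(Y) = Y
H = -2 (H = 1 - 3 = -2)
t(o) = 30 (t(o) = 15 + 3*(-2 + 7) = 15 + 3*5 = 15 + 15 = 30)
Q = -5 (Q = -⅙*30 = -5)
Q*(140 - 137) = -5*(140 - 137) = -5*3 = -15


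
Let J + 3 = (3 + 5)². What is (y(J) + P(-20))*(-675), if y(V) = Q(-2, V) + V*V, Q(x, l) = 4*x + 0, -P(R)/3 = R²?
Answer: -1696275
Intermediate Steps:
P(R) = -3*R²
Q(x, l) = 4*x
J = 61 (J = -3 + (3 + 5)² = -3 + 8² = -3 + 64 = 61)
y(V) = -8 + V² (y(V) = 4*(-2) + V*V = -8 + V²)
(y(J) + P(-20))*(-675) = ((-8 + 61²) - 3*(-20)²)*(-675) = ((-8 + 3721) - 3*400)*(-675) = (3713 - 1200)*(-675) = 2513*(-675) = -1696275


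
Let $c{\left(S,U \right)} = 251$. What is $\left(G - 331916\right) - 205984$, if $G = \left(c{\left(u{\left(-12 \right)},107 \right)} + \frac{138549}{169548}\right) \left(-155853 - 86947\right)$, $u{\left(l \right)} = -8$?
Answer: $- \frac{871464118400}{14129} \approx -6.1679 \cdot 10^{7}$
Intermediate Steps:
$G = - \frac{863864129300}{14129}$ ($G = \left(251 + \frac{138549}{169548}\right) \left(-155853 - 86947\right) = \left(251 + 138549 \cdot \frac{1}{169548}\right) \left(-242800\right) = \left(251 + \frac{46183}{56516}\right) \left(-242800\right) = \frac{14231699}{56516} \left(-242800\right) = - \frac{863864129300}{14129} \approx -6.1141 \cdot 10^{7}$)
$\left(G - 331916\right) - 205984 = \left(- \frac{863864129300}{14129} - 331916\right) - 205984 = - \frac{868553770464}{14129} - 205984 = - \frac{871464118400}{14129}$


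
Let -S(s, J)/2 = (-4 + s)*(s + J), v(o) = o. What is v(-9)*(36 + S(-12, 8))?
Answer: 828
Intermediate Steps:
S(s, J) = -2*(-4 + s)*(J + s) (S(s, J) = -2*(-4 + s)*(s + J) = -2*(-4 + s)*(J + s))
v(-9)*(36 + S(-12, 8)) = -9*(36 + (-2*(-12)² + 8*8 + 8*(-12) - 2*8*(-12))) = -9*(36 + (-2*144 + 64 - 96 + 192)) = -9*(36 + (-288 + 64 - 96 + 192)) = -9*(36 - 128) = -9*(-92) = 828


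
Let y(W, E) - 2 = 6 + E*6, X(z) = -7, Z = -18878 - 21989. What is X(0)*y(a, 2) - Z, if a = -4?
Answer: 40727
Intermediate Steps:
Z = -40867
y(W, E) = 8 + 6*E (y(W, E) = 2 + (6 + E*6) = 2 + (6 + 6*E) = 8 + 6*E)
X(0)*y(a, 2) - Z = -7*(8 + 6*2) - 1*(-40867) = -7*(8 + 12) + 40867 = -7*20 + 40867 = -140 + 40867 = 40727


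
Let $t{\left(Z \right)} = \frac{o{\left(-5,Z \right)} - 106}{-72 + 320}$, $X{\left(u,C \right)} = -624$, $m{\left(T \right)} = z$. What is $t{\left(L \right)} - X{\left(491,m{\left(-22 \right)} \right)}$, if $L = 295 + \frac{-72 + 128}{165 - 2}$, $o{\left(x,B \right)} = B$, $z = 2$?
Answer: $\frac{25255439}{40424} \approx 624.76$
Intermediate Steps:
$m{\left(T \right)} = 2$
$L = \frac{48141}{163}$ ($L = 295 + \frac{56}{163} = \frac{48141}{163} \approx 295.34$)
$t{\left(Z \right)} = - \frac{53}{124} + \frac{Z}{248}$ ($t{\left(Z \right)} = \frac{Z - 106}{-72 + 320} = \frac{-106 + Z}{248} = \left(-106 + Z\right) \frac{1}{248} = - \frac{53}{124} + \frac{Z}{248}$)
$t{\left(L \right)} - X{\left(491,m{\left(-22 \right)} \right)} = \left(- \frac{53}{124} + \frac{1}{248} \cdot \frac{48141}{163}\right) - -624 = \left(- \frac{53}{124} + \frac{48141}{40424}\right) + 624 = \frac{30863}{40424} + 624 = \frac{25255439}{40424}$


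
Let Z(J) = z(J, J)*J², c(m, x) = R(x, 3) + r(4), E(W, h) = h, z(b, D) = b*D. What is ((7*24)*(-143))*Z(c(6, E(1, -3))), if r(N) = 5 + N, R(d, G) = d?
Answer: -31135104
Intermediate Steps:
z(b, D) = D*b
c(m, x) = 9 + x (c(m, x) = x + (5 + 4) = x + 9 = 9 + x)
Z(J) = J⁴ (Z(J) = (J*J)*J² = J²*J² = J⁴)
((7*24)*(-143))*Z(c(6, E(1, -3))) = ((7*24)*(-143))*(9 - 3)⁴ = (168*(-143))*6⁴ = -24024*1296 = -31135104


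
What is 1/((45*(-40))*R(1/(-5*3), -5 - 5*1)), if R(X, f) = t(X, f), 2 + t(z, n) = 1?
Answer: 1/1800 ≈ 0.00055556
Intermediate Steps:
t(z, n) = -1 (t(z, n) = -2 + 1 = -1)
R(X, f) = -1
1/((45*(-40))*R(1/(-5*3), -5 - 5*1)) = 1/((45*(-40))*(-1)) = 1/(-1800*(-1)) = 1/1800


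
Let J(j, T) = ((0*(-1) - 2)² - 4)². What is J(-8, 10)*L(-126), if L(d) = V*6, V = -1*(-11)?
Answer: 0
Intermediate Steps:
V = 11
J(j, T) = 0 (J(j, T) = ((0 - 2)² - 4)² = ((-2)² - 4)² = (4 - 4)² = 0² = 0)
L(d) = 66 (L(d) = 11*6 = 66)
J(-8, 10)*L(-126) = 0*66 = 0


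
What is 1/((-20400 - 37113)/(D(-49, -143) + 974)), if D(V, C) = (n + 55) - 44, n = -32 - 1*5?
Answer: -316/19171 ≈ -0.016483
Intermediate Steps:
n = -37 (n = -32 - 5 = -37)
D(V, C) = -26 (D(V, C) = (-37 + 55) - 44 = 18 - 44 = -26)
1/((-20400 - 37113)/(D(-49, -143) + 974)) = 1/((-20400 - 37113)/(-26 + 974)) = 1/(-57513/948) = 1/(-57513*1/948) = 1/(-19171/316) = -316/19171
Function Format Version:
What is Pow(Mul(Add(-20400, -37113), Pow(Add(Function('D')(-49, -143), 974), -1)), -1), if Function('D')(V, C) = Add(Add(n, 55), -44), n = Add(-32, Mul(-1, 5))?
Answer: Rational(-316, 19171) ≈ -0.016483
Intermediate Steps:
n = -37 (n = Add(-32, -5) = -37)
Function('D')(V, C) = -26 (Function('D')(V, C) = Add(Add(-37, 55), -44) = Add(18, -44) = -26)
Pow(Mul(Add(-20400, -37113), Pow(Add(Function('D')(-49, -143), 974), -1)), -1) = Pow(Mul(Add(-20400, -37113), Pow(Add(-26, 974), -1)), -1) = Pow(Mul(-57513, Pow(948, -1)), -1) = Pow(Mul(-57513, Rational(1, 948)), -1) = Pow(Rational(-19171, 316), -1) = Rational(-316, 19171)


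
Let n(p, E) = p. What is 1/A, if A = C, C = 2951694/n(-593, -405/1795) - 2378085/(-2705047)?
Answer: -1604092871/7983060795213 ≈ -0.00020094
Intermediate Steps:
C = -7983060795213/1604092871 (C = 2951694/(-593) - 2378085/(-2705047) = 2951694*(-1/593) - 2378085*(-1/2705047) = -2951694/593 + 2378085/2705047 = -7983060795213/1604092871 ≈ -4976.7)
A = -7983060795213/1604092871 ≈ -4976.7
1/A = 1/(-7983060795213/1604092871) = -1604092871/7983060795213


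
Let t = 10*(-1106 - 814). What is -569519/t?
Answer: 569519/19200 ≈ 29.662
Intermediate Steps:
t = -19200 (t = 10*(-1920) = -19200)
-569519/t = -569519/(-19200) = -569519*(-1/19200) = 569519/19200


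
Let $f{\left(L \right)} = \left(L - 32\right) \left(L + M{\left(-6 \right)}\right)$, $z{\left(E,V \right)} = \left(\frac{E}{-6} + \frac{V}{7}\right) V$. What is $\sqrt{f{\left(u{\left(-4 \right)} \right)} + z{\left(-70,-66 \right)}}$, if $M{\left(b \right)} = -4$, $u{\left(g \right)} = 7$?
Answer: $\frac{i \sqrt{10913}}{7} \approx 14.924 i$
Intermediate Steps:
$z{\left(E,V \right)} = V \left(- \frac{E}{6} + \frac{V}{7}\right)$ ($z{\left(E,V \right)} = \left(E \left(- \frac{1}{6}\right) + V \frac{1}{7}\right) V = \left(- \frac{E}{6} + \frac{V}{7}\right) V = V \left(- \frac{E}{6} + \frac{V}{7}\right)$)
$f{\left(L \right)} = \left(-32 + L\right) \left(-4 + L\right)$ ($f{\left(L \right)} = \left(L - 32\right) \left(L - 4\right) = \left(-32 + L\right) \left(-4 + L\right)$)
$\sqrt{f{\left(u{\left(-4 \right)} \right)} + z{\left(-70,-66 \right)}} = \sqrt{\left(128 + 7^{2} - 252\right) + \frac{1}{42} \left(-66\right) \left(\left(-7\right) \left(-70\right) + 6 \left(-66\right)\right)} = \sqrt{\left(128 + 49 - 252\right) + \frac{1}{42} \left(-66\right) \left(490 - 396\right)} = \sqrt{-75 + \frac{1}{42} \left(-66\right) 94} = \sqrt{-75 - \frac{1034}{7}} = \sqrt{- \frac{1559}{7}} = \frac{i \sqrt{10913}}{7}$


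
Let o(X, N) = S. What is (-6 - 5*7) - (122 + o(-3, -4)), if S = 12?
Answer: -175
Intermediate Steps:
o(X, N) = 12
(-6 - 5*7) - (122 + o(-3, -4)) = (-6 - 5*7) - (122 + 12) = (-6 - 35) - 1*134 = -41 - 134 = -175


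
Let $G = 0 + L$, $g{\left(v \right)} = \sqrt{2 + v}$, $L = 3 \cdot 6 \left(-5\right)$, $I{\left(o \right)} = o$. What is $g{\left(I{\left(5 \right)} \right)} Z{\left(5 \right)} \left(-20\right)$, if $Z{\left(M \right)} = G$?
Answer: $1800 \sqrt{7} \approx 4762.4$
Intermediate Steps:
$L = -90$ ($L = 18 \left(-5\right) = -90$)
$G = -90$ ($G = 0 - 90 = -90$)
$Z{\left(M \right)} = -90$
$g{\left(I{\left(5 \right)} \right)} Z{\left(5 \right)} \left(-20\right) = \sqrt{2 + 5} \left(-90\right) \left(-20\right) = \sqrt{7} \left(-90\right) \left(-20\right) = - 90 \sqrt{7} \left(-20\right) = 1800 \sqrt{7}$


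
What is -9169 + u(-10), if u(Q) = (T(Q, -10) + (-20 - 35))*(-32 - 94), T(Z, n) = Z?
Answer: -979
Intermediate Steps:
u(Q) = 6930 - 126*Q (u(Q) = (Q + (-20 - 35))*(-32 - 94) = (Q - 55)*(-126) = (-55 + Q)*(-126) = 6930 - 126*Q)
-9169 + u(-10) = -9169 + (6930 - 126*(-10)) = -9169 + (6930 + 1260) = -9169 + 8190 = -979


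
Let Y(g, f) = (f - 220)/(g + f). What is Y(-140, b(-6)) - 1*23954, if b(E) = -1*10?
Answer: -359287/15 ≈ -23952.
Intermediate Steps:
b(E) = -10
Y(g, f) = (-220 + f)/(f + g)
Y(-140, b(-6)) - 1*23954 = (-220 - 10)/(-10 - 140) - 1*23954 = -230/(-150) - 23954 = -1/150*(-230) - 23954 = 23/15 - 23954 = -359287/15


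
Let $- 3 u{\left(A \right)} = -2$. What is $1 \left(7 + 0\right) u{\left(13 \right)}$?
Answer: $\frac{14}{3} \approx 4.6667$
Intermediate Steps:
$u{\left(A \right)} = \frac{2}{3}$ ($u{\left(A \right)} = \left(- \frac{1}{3}\right) \left(-2\right) = \frac{2}{3}$)
$1 \left(7 + 0\right) u{\left(13 \right)} = 1 \left(7 + 0\right) \frac{2}{3} = 1 \cdot 7 \cdot \frac{2}{3} = 7 \cdot \frac{2}{3} = \frac{14}{3}$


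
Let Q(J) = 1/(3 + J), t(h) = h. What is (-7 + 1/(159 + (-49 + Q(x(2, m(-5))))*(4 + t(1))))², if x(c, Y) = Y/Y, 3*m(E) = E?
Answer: 5650129/114921 ≈ 49.165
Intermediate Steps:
m(E) = E/3
x(c, Y) = 1
(-7 + 1/(159 + (-49 + Q(x(2, m(-5))))*(4 + t(1))))² = (-7 + 1/(159 + (-49 + 1/(3 + 1))*(4 + 1)))² = (-7 + 1/(159 + (-49 + 1/4)*5))² = (-7 + 1/(159 + (-49 + ¼)*5))² = (-7 + 1/(159 - 195/4*5))² = (-7 + 1/(159 - 975/4))² = (-7 + 1/(-339/4))² = (-7 - 4/339)² = (-2377/339)² = 5650129/114921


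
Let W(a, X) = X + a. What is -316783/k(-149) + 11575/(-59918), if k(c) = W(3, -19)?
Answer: 9490409297/479344 ≈ 19799.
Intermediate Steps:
k(c) = -16 (k(c) = -19 + 3 = -16)
-316783/k(-149) + 11575/(-59918) = -316783/(-16) + 11575/(-59918) = -316783*(-1/16) + 11575*(-1/59918) = 316783/16 - 11575/59918 = 9490409297/479344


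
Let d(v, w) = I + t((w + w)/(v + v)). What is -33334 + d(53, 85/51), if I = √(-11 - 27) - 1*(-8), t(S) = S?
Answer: -5298829/159 + I*√38 ≈ -33326.0 + 6.1644*I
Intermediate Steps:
I = 8 + I*√38 (I = √(-38) + 8 = I*√38 + 8 = 8 + I*√38 ≈ 8.0 + 6.1644*I)
d(v, w) = 8 + I*√38 + w/v (d(v, w) = (8 + I*√38) + (w + w)/(v + v) = (8 + I*√38) + (2*w)/((2*v)) = (8 + I*√38) + (2*w)*(1/(2*v)) = (8 + I*√38) + w/v = 8 + I*√38 + w/v)
-33334 + d(53, 85/51) = -33334 + (8 + I*√38 + (85/51)/53) = -33334 + (8 + I*√38 + (85*(1/51))*(1/53)) = -33334 + (8 + I*√38 + (5/3)*(1/53)) = -33334 + (8 + I*√38 + 5/159) = -33334 + (1277/159 + I*√38) = -5298829/159 + I*√38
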